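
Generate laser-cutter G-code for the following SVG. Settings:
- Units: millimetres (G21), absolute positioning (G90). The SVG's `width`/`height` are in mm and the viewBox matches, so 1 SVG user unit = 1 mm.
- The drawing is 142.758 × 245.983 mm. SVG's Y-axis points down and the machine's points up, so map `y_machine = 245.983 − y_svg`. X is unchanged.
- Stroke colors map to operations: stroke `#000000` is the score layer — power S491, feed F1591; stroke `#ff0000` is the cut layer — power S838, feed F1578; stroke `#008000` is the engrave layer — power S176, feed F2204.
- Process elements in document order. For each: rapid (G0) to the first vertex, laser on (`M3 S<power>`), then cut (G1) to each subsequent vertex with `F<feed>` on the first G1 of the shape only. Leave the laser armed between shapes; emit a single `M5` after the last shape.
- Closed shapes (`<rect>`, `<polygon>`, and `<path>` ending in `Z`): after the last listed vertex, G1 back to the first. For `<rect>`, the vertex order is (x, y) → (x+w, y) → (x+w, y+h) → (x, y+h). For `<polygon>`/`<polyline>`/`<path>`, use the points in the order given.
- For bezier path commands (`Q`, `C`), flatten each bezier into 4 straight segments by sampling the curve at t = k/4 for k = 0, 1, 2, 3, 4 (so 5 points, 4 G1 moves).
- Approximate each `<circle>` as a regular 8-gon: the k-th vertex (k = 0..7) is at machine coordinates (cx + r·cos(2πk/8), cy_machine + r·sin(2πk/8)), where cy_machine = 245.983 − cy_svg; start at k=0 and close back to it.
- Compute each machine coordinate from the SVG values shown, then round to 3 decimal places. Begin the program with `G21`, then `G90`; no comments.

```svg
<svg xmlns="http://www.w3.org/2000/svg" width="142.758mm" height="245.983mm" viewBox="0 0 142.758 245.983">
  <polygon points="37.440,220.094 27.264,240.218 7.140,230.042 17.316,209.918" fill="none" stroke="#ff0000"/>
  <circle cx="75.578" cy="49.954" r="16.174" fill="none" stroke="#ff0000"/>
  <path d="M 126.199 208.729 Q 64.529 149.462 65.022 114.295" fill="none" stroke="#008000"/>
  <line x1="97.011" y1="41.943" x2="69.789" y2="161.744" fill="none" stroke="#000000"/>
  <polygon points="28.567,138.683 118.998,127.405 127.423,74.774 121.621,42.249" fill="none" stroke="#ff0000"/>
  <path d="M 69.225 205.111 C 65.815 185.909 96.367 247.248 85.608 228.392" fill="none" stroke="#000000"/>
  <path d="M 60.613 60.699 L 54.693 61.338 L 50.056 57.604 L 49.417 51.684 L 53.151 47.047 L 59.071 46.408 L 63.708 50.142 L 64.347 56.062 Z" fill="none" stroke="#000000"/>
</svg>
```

G21
G90
G0 X37.440 Y25.889
M3 S838
G1 X27.264 Y5.765 F1578
G1 X7.140 Y15.941
G1 X17.316 Y36.065
G1 X37.440 Y25.889
G0 X91.752 Y196.029
M3 S838
G1 X87.015 Y207.466 F1578
G1 X75.578 Y212.203
G1 X64.141 Y207.466
G1 X59.404 Y196.029
G1 X64.141 Y184.592
G1 X75.578 Y179.855
G1 X87.015 Y184.592
G1 X91.752 Y196.029
G0 X126.199 Y37.254
M3 S176
G1 X99.249 Y65.381 F2204
G1 X80.070 Y90.496
G1 X68.661 Y112.598
G1 X65.022 Y131.688
G0 X97.011 Y204.040
M3 S491
G1 X69.789 Y84.239 F1591
G0 X28.567 Y107.300
M3 S838
G1 X118.998 Y118.578 F1578
G1 X127.423 Y171.209
G1 X121.621 Y203.734
G1 X28.567 Y107.300
G0 X69.225 Y40.872
M3 S491
G1 X71.859 Y42.684 F1591
G1 X80.172 Y29.361
G1 X87.108 Y15.974
G1 X85.608 Y17.591
G0 X60.613 Y185.284
M3 S491
G1 X54.693 Y184.645 F1591
G1 X50.056 Y188.379
G1 X49.417 Y194.299
G1 X53.151 Y198.936
G1 X59.071 Y199.575
G1 X63.708 Y195.841
G1 X64.347 Y189.921
G1 X60.613 Y185.284
M5

1 u = 1 mm; y_m = 245.983 − y.

[1] `<polygon>` regular polygon, #ff0000→cut S838 F1578: (37.440,25.889) → (27.264,5.765) → (7.140,15.941) → (17.316,36.065) → (37.440,25.889) (closed)

[2] `<circle>` circle, #ff0000→cut S838 F1578: (91.752,196.029) → (87.015,207.466) → (75.578,212.203) → (64.141,207.466) → (59.404,196.029) → (64.141,184.592) → (75.578,179.855) → (87.015,184.592) → (91.752,196.029) (closed)

[3] `<path>` quadratic bezier, #008000→engrave S176 F2204: (126.199,37.254) → (99.249,65.381) → (80.070,90.496) → (68.661,112.598) → (65.022,131.688)

[4] `<line>` line segment, #000000→score S491 F1591: (97.011,204.040) → (69.789,84.239)

[5] `<polygon>` closed polygon, #ff0000→cut S838 F1578: (28.567,107.300) → (118.998,118.578) → (127.423,171.209) → (121.621,203.734) → (28.567,107.300) (closed)

[6] `<path>` cubic bezier, #000000→score S491 F1591: (69.225,40.872) → (71.859,42.684) → (80.172,29.361) → (87.108,15.974) → (85.608,17.591)

[7] `<path>` regular polygon, #000000→score S491 F1591: (60.613,185.284) → (54.693,184.645) → (50.056,188.379) → (49.417,194.299) → (53.151,198.936) → (59.071,199.575) → (63.708,195.841) → (64.347,189.921) → (60.613,185.284) (closed)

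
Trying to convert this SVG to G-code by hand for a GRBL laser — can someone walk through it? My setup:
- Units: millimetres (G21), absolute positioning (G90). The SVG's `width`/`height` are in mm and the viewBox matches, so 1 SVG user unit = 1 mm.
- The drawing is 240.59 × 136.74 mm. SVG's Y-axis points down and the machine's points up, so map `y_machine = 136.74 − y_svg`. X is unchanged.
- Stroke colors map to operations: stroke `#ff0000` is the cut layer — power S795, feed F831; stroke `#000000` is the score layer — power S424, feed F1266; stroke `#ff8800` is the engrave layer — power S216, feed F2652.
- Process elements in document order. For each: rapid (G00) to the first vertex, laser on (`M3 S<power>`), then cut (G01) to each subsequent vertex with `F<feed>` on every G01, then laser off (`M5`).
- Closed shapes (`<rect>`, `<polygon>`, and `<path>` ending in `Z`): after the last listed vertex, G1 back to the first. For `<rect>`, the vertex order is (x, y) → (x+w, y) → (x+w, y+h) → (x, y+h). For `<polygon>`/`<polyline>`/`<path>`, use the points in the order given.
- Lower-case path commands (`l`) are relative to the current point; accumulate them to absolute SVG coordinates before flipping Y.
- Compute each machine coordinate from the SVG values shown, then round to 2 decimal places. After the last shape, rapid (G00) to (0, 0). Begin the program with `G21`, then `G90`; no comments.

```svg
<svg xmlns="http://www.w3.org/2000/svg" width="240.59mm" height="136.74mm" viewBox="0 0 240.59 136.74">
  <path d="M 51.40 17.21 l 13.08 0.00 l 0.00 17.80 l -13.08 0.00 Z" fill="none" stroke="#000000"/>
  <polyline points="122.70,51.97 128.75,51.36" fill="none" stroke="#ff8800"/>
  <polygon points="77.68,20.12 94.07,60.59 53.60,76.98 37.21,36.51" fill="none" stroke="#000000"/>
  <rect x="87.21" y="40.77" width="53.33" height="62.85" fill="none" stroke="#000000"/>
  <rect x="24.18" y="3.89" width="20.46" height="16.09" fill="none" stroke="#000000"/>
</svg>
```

Since the viewBox matches the mm dimensions, user units are millimetres directly. The only transform is the Y-flip y_m = 136.74 − y_svg.

Shape 1 is a rectangle drawn with `<path>`. Its stroke #000000 means score at S424, F1266. After flipping Y the toolpath is (51.40,119.53) → (64.48,119.53) → (64.48,101.73) → (51.40,101.73) → (51.40,119.53), returning to the start.

Shape 2 is a line segment drawn with `<polyline>`. Its stroke #ff8800 means engrave at S216, F2652. After flipping Y the toolpath is (122.70,84.77) → (128.75,85.38).

Shape 3 is a regular polygon drawn with `<polygon>`. Its stroke #000000 means score at S424, F1266. After flipping Y the toolpath is (77.68,116.62) → (94.07,76.15) → (53.60,59.76) → (37.21,100.23) → (77.68,116.62), returning to the start.

Shape 4 is a rectangle drawn with `<rect>`. Its stroke #000000 means score at S424, F1266. After flipping Y the toolpath is (87.21,95.97) → (140.54,95.97) → (140.54,33.12) → (87.21,33.12) → (87.21,95.97), returning to the start.

Shape 5 is a rectangle drawn with `<rect>`. Its stroke #000000 means score at S424, F1266. After flipping Y the toolpath is (24.18,132.85) → (44.64,132.85) → (44.64,116.76) → (24.18,116.76) → (24.18,132.85), returning to the start.

G21
G90
G00 X51.40 Y119.53
M3 S424
G01 X64.48 Y119.53 F1266
G01 X64.48 Y101.73 F1266
G01 X51.40 Y101.73 F1266
G01 X51.40 Y119.53 F1266
M5
G00 X122.70 Y84.77
M3 S216
G01 X128.75 Y85.38 F2652
M5
G00 X77.68 Y116.62
M3 S424
G01 X94.07 Y76.15 F1266
G01 X53.60 Y59.76 F1266
G01 X37.21 Y100.23 F1266
G01 X77.68 Y116.62 F1266
M5
G00 X87.21 Y95.97
M3 S424
G01 X140.54 Y95.97 F1266
G01 X140.54 Y33.12 F1266
G01 X87.21 Y33.12 F1266
G01 X87.21 Y95.97 F1266
M5
G00 X24.18 Y132.85
M3 S424
G01 X44.64 Y132.85 F1266
G01 X44.64 Y116.76 F1266
G01 X24.18 Y116.76 F1266
G01 X24.18 Y132.85 F1266
M5
G00 X0.00 Y0.00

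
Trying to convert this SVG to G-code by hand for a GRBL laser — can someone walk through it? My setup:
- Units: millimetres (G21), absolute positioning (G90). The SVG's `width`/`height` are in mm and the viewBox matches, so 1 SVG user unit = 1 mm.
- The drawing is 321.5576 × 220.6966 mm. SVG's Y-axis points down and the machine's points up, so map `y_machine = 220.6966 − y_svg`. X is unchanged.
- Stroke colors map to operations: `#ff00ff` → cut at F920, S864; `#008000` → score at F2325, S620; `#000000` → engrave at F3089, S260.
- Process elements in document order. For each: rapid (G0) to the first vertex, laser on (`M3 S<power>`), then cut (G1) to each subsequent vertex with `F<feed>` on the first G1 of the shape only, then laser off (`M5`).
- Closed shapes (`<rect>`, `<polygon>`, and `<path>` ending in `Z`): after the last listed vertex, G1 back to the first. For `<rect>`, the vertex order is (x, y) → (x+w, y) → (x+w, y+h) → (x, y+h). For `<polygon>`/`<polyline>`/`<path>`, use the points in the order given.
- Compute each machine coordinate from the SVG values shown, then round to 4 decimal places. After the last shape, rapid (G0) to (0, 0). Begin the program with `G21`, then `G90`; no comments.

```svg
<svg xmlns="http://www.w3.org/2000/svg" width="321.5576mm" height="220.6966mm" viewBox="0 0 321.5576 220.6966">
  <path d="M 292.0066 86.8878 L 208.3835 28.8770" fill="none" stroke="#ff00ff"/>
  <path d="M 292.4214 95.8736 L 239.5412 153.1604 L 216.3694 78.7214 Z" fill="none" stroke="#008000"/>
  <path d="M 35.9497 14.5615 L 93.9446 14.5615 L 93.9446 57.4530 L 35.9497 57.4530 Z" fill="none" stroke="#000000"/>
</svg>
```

G21
G90
G0 X292.0066 Y133.8088
M3 S864
G1 X208.3835 Y191.8196 F920
M5
G0 X292.4214 Y124.8230
M3 S620
G1 X239.5412 Y67.5362 F2325
G1 X216.3694 Y141.9752
G1 X292.4214 Y124.8230
M5
G0 X35.9497 Y206.1351
M3 S260
G1 X93.9446 Y206.1351 F3089
G1 X93.9446 Y163.2436
G1 X35.9497 Y163.2436
G1 X35.9497 Y206.1351
M5
G0 X0.0000 Y0.0000

Since the viewBox matches the mm dimensions, user units are millimetres directly. The only transform is the Y-flip y_m = 220.6966 − y_svg.

Shape 1 is a line segment drawn with `<path>`. Its stroke #ff00ff means cut at S864, F920. After flipping Y the toolpath is (292.0066,133.8088) → (208.3835,191.8196).

Shape 2 is a regular polygon drawn with `<path>`. Its stroke #008000 means score at S620, F2325. After flipping Y the toolpath is (292.4214,124.8230) → (239.5412,67.5362) → (216.3694,141.9752) → (292.4214,124.8230), returning to the start.

Shape 3 is a rectangle drawn with `<path>`. Its stroke #000000 means engrave at S260, F3089. After flipping Y the toolpath is (35.9497,206.1351) → (93.9446,206.1351) → (93.9446,163.2436) → (35.9497,163.2436) → (35.9497,206.1351), returning to the start.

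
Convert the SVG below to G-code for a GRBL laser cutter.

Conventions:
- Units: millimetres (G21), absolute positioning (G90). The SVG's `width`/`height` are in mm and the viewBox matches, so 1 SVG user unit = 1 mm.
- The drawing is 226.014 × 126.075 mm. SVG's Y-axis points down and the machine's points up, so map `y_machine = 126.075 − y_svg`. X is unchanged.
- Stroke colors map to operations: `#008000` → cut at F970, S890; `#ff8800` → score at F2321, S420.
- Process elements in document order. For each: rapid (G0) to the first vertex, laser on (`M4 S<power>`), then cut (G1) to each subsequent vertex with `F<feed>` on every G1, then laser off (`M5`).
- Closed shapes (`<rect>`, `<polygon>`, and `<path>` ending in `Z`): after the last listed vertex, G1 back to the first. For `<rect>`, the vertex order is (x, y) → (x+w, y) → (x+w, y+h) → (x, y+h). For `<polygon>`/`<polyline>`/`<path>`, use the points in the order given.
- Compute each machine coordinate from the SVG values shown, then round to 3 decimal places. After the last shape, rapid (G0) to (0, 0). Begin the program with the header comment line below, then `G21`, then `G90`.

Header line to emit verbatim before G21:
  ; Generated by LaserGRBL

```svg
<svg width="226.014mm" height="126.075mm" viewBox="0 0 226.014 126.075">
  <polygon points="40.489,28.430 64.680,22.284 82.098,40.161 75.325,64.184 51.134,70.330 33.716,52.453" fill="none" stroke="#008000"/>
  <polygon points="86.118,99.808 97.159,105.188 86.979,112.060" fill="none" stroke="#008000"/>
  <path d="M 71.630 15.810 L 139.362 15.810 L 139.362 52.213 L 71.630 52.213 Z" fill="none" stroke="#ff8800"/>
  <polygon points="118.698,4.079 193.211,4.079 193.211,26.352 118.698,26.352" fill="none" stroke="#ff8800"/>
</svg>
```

1 u = 1 mm; y_m = 126.075 − y.

[1] `<polygon>` regular polygon, #008000→cut S890 F970: (40.489,97.645) → (64.680,103.791) → (82.098,85.914) → (75.325,61.891) → (51.134,55.745) → (33.716,73.622) → (40.489,97.645) (closed)

[2] `<polygon>` regular polygon, #008000→cut S890 F970: (86.118,26.267) → (97.159,20.887) → (86.979,14.015) → (86.118,26.267) (closed)

[3] `<path>` rectangle, #ff8800→score S420 F2321: (71.630,110.265) → (139.362,110.265) → (139.362,73.862) → (71.630,73.862) → (71.630,110.265) (closed)

[4] `<polygon>` rectangle, #ff8800→score S420 F2321: (118.698,121.996) → (193.211,121.996) → (193.211,99.723) → (118.698,99.723) → (118.698,121.996) (closed)

; Generated by LaserGRBL
G21
G90
G0 X40.489 Y97.645
M4 S890
G1 X64.680 Y103.791 F970
G1 X82.098 Y85.914 F970
G1 X75.325 Y61.891 F970
G1 X51.134 Y55.745 F970
G1 X33.716 Y73.622 F970
G1 X40.489 Y97.645 F970
M5
G0 X86.118 Y26.267
M4 S890
G1 X97.159 Y20.887 F970
G1 X86.979 Y14.015 F970
G1 X86.118 Y26.267 F970
M5
G0 X71.630 Y110.265
M4 S420
G1 X139.362 Y110.265 F2321
G1 X139.362 Y73.862 F2321
G1 X71.630 Y73.862 F2321
G1 X71.630 Y110.265 F2321
M5
G0 X118.698 Y121.996
M4 S420
G1 X193.211 Y121.996 F2321
G1 X193.211 Y99.723 F2321
G1 X118.698 Y99.723 F2321
G1 X118.698 Y121.996 F2321
M5
G0 X0.000 Y0.000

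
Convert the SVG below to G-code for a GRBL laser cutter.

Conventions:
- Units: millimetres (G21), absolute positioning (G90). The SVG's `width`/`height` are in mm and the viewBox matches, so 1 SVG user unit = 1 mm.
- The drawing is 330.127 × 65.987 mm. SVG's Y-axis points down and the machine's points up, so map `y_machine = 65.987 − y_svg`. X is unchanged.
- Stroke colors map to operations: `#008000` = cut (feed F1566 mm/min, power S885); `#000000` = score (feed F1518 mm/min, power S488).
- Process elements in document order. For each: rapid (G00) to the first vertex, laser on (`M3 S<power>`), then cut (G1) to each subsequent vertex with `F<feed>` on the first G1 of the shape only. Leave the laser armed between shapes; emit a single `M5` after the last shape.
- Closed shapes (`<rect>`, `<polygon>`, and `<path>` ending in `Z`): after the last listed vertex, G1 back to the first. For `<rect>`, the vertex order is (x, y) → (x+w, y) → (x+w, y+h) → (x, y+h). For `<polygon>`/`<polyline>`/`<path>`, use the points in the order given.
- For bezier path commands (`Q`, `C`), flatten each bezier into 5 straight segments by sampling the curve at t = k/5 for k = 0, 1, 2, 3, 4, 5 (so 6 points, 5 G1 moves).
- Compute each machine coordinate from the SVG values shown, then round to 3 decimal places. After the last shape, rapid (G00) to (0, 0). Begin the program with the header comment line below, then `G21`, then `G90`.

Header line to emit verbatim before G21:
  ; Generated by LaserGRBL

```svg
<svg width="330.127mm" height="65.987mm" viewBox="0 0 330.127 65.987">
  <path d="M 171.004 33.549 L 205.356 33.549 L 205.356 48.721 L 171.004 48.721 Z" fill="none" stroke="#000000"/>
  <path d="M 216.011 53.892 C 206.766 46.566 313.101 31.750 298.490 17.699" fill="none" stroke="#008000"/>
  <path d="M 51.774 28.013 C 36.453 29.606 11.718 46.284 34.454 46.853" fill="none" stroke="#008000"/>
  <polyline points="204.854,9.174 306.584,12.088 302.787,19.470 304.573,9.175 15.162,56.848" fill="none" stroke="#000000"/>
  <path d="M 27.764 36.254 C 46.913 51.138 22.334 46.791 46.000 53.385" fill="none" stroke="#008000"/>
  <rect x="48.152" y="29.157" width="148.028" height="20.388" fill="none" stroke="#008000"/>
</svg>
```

viewBox `0 0 330.127 65.987` with mm width/height → 1 unit = 1 mm. Flip: y_m = 65.987 − y_svg.

**Shape 1** — `<path>` rectangle, stroke `#000000` → score (S488, F1518). Machine vertices: (171.004,32.438) → (205.356,32.438) → (205.356,17.266) → (171.004,17.266) → (171.004,32.438). Closed: final G1 returns to the first vertex.

**Shape 2** — `<path>` cubic bezier, stroke `#008000` → cut (S885, F1566). Control points (SVG): P0=(216.011,53.892), P1=(206.766,46.566), P2=(313.101,31.750), P3=(298.490,17.699); sampled at t=k/5. Machine vertices: (216.011,12.095) → (222.441,17.323) → (245.258,23.953) → (273.107,31.588) → (294.635,39.832) → (298.490,48.288). Open path.

**Shape 3** — `<path>` cubic bezier, stroke `#008000` → cut (S885, F1566). Control points (SVG): P0=(51.774,28.013), P1=(36.453,29.606), P2=(11.718,46.284), P3=(34.454,46.853); sampled at t=k/5. Machine vertices: (51.774,37.974) → (41.907,35.458) → (32.511,30.818) → (26.316,25.553) → (26.054,21.159) → (34.454,19.134). Open path.

**Shape 4** — `<polyline>` open polyline, stroke `#000000` → score (S488, F1518). Machine vertices: (204.854,56.813) → (306.584,53.899) → (302.787,46.517) → (304.573,56.812) → (15.162,9.139). Open path.

**Shape 5** — `<path>` cubic bezier, stroke `#008000` → cut (S885, F1566). Control points (SVG): P0=(27.764,36.254), P1=(46.913,51.138), P2=(22.334,46.791), P3=(46.000,53.385); sampled at t=k/5. Machine vertices: (27.764,29.733) → (34.742,22.869) → (35.640,19.172) → (34.872,17.194) → (36.854,15.487) → (46.000,12.602). Open path.

**Shape 6** — `<rect>` rectangle, stroke `#008000` → cut (S885, F1566). Machine vertices: (48.152,36.830) → (196.180,36.830) → (196.180,16.442) → (48.152,16.442) → (48.152,36.830). Closed: final G1 returns to the first vertex.

; Generated by LaserGRBL
G21
G90
G00 X171.004 Y32.438
M3 S488
G1 X205.356 Y32.438 F1518
G1 X205.356 Y17.266
G1 X171.004 Y17.266
G1 X171.004 Y32.438
G00 X216.011 Y12.095
M3 S885
G1 X222.441 Y17.323 F1566
G1 X245.258 Y23.953
G1 X273.107 Y31.588
G1 X294.635 Y39.832
G1 X298.490 Y48.288
G00 X51.774 Y37.974
M3 S885
G1 X41.907 Y35.458 F1566
G1 X32.511 Y30.818
G1 X26.316 Y25.553
G1 X26.054 Y21.159
G1 X34.454 Y19.134
G00 X204.854 Y56.813
M3 S488
G1 X306.584 Y53.899 F1518
G1 X302.787 Y46.517
G1 X304.573 Y56.812
G1 X15.162 Y9.139
G00 X27.764 Y29.733
M3 S885
G1 X34.742 Y22.869 F1566
G1 X35.640 Y19.172
G1 X34.872 Y17.194
G1 X36.854 Y15.487
G1 X46.000 Y12.602
G00 X48.152 Y36.830
M3 S885
G1 X196.180 Y36.830 F1566
G1 X196.180 Y16.442
G1 X48.152 Y16.442
G1 X48.152 Y36.830
M5
G00 X0.000 Y0.000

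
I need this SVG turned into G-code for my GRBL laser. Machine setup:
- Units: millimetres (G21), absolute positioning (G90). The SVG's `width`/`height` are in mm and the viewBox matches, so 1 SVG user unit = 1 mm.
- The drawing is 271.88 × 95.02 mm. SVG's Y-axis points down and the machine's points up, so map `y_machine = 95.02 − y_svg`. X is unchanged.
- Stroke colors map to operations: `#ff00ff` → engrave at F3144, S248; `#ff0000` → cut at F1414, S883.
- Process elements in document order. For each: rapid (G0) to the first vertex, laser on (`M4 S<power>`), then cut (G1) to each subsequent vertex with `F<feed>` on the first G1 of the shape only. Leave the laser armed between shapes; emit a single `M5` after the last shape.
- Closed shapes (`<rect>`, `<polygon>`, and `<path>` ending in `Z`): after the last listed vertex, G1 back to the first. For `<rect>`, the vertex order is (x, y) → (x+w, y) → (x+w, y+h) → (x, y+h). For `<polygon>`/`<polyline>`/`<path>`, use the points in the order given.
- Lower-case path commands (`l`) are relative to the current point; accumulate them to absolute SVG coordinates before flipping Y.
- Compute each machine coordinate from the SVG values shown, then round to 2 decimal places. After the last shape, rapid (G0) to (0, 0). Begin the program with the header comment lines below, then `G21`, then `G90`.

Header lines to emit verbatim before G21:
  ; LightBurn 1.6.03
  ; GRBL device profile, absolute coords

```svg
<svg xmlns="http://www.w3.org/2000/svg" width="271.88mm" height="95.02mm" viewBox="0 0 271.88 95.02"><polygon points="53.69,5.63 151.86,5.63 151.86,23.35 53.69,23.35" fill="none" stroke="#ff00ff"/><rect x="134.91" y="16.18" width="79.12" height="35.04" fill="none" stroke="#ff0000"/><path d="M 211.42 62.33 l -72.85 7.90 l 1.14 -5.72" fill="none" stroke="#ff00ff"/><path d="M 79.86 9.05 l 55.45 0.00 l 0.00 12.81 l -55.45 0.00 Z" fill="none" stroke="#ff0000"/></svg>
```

; LightBurn 1.6.03
; GRBL device profile, absolute coords
G21
G90
G0 X53.69 Y89.39
M4 S248
G1 X151.86 Y89.39 F3144
G1 X151.86 Y71.67
G1 X53.69 Y71.67
G1 X53.69 Y89.39
G0 X134.91 Y78.84
M4 S883
G1 X214.03 Y78.84 F1414
G1 X214.03 Y43.80
G1 X134.91 Y43.80
G1 X134.91 Y78.84
G0 X211.42 Y32.69
M4 S248
G1 X138.57 Y24.79 F3144
G1 X139.71 Y30.51
G0 X79.86 Y85.97
M4 S883
G1 X135.31 Y85.97 F1414
G1 X135.31 Y73.16
G1 X79.86 Y73.16
G1 X79.86 Y85.97
M5
G0 X0.00 Y0.00

Since the viewBox matches the mm dimensions, user units are millimetres directly. The only transform is the Y-flip y_m = 95.02 − y_svg.

Shape 1 is a rectangle drawn with `<polygon>`. Its stroke #ff00ff means engrave at S248, F3144. After flipping Y the toolpath is (53.69,89.39) → (151.86,89.39) → (151.86,71.67) → (53.69,71.67) → (53.69,89.39), returning to the start.

Shape 2 is a rectangle drawn with `<rect>`. Its stroke #ff0000 means cut at S883, F1414. After flipping Y the toolpath is (134.91,78.84) → (214.03,78.84) → (214.03,43.80) → (134.91,43.80) → (134.91,78.84), returning to the start.

Shape 3 is a open polyline drawn with `<path>`. Its stroke #ff00ff means engrave at S248, F3144. After flipping Y the toolpath is (211.42,32.69) → (138.57,24.79) → (139.71,30.51).

Shape 4 is a rectangle drawn with `<path>`. Its stroke #ff0000 means cut at S883, F1414. After flipping Y the toolpath is (79.86,85.97) → (135.31,85.97) → (135.31,73.16) → (79.86,73.16) → (79.86,85.97), returning to the start.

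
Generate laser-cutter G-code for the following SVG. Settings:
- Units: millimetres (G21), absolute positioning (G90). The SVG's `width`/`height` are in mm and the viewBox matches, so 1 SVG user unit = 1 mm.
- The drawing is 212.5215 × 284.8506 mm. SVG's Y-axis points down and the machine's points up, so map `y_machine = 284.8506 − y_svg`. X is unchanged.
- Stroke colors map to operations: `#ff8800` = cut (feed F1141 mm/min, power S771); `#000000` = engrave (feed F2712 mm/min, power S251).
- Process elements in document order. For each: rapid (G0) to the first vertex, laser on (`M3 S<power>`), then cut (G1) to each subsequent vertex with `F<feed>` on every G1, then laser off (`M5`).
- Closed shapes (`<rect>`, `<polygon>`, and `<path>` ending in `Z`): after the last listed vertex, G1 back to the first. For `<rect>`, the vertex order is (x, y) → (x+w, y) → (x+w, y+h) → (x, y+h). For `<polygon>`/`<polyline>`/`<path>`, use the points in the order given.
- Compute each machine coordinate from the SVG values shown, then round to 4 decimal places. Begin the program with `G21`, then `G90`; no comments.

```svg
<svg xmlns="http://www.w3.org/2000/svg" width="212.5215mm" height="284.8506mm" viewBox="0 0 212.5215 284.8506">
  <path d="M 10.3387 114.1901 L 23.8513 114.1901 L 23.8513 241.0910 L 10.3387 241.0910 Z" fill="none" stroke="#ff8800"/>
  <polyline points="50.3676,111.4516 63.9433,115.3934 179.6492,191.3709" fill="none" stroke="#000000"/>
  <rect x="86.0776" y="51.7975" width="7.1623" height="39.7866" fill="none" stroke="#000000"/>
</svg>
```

G21
G90
G0 X10.3387 Y170.6605
M3 S771
G1 X23.8513 Y170.6605 F1141
G1 X23.8513 Y43.7596 F1141
G1 X10.3387 Y43.7596 F1141
G1 X10.3387 Y170.6605 F1141
M5
G0 X50.3676 Y173.3990
M3 S251
G1 X63.9433 Y169.4572 F2712
G1 X179.6492 Y93.4797 F2712
M5
G0 X86.0776 Y233.0531
M3 S251
G1 X93.2399 Y233.0531 F2712
G1 X93.2399 Y193.2665 F2712
G1 X86.0776 Y193.2665 F2712
G1 X86.0776 Y233.0531 F2712
M5

Since the viewBox matches the mm dimensions, user units are millimetres directly. The only transform is the Y-flip y_m = 284.8506 − y_svg.

Shape 1 is a rectangle drawn with `<path>`. Its stroke #ff8800 means cut at S771, F1141. After flipping Y the toolpath is (10.3387,170.6605) → (23.8513,170.6605) → (23.8513,43.7596) → (10.3387,43.7596) → (10.3387,170.6605), returning to the start.

Shape 2 is a open polyline drawn with `<polyline>`. Its stroke #000000 means engrave at S251, F2712. After flipping Y the toolpath is (50.3676,173.3990) → (63.9433,169.4572) → (179.6492,93.4797).

Shape 3 is a rectangle drawn with `<rect>`. Its stroke #000000 means engrave at S251, F2712. After flipping Y the toolpath is (86.0776,233.0531) → (93.2399,233.0531) → (93.2399,193.2665) → (86.0776,193.2665) → (86.0776,233.0531), returning to the start.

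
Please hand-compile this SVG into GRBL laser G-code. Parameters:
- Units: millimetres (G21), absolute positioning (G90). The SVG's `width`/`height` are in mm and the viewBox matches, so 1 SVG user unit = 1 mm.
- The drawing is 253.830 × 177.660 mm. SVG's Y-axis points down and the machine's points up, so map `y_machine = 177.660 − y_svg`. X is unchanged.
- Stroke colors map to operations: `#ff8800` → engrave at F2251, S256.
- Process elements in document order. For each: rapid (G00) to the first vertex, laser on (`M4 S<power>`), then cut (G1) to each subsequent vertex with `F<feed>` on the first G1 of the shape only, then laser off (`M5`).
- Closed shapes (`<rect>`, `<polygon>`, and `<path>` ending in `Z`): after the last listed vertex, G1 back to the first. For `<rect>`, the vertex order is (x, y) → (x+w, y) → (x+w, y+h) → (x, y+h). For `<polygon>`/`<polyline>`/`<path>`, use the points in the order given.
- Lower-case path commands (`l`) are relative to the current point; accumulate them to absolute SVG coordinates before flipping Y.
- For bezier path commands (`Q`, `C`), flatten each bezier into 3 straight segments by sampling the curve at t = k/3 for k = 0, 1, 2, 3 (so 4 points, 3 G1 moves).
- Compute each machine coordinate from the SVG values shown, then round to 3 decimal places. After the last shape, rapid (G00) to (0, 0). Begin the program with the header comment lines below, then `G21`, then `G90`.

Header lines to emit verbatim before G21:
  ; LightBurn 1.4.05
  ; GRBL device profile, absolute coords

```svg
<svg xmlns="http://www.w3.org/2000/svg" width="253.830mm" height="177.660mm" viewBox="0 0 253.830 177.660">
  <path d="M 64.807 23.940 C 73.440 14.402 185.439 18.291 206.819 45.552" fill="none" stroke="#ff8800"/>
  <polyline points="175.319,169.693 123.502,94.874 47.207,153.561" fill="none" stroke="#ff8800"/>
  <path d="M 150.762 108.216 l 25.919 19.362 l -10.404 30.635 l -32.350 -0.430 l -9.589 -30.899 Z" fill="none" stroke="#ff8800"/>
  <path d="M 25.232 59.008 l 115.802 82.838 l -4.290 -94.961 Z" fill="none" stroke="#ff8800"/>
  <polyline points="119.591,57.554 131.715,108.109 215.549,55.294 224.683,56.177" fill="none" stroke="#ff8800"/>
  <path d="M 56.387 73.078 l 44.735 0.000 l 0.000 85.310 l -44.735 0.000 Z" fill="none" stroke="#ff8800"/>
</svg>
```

; LightBurn 1.4.05
; GRBL device profile, absolute coords
G21
G90
G00 X64.807 Y153.720
M4 S256
G1 X100.711 Y158.414 F2251
G1 X162.417 Y151.947
G1 X206.819 Y132.108
M5
G00 X175.319 Y7.967
M4 S256
G1 X123.502 Y82.786 F2251
G1 X47.207 Y24.099
M5
G00 X150.762 Y69.444
M4 S256
G1 X176.681 Y50.082 F2251
G1 X166.277 Y19.447
G1 X133.927 Y19.877
G1 X124.338 Y50.776
G1 X150.762 Y69.444
M5
G00 X25.232 Y118.652
M4 S256
G1 X141.034 Y35.814 F2251
G1 X136.744 Y130.775
G1 X25.232 Y118.652
M5
G00 X119.591 Y120.106
M4 S256
G1 X131.715 Y69.551 F2251
G1 X215.549 Y122.366
G1 X224.683 Y121.483
M5
G00 X56.387 Y104.582
M4 S256
G1 X101.122 Y104.582 F2251
G1 X101.122 Y19.272
G1 X56.387 Y19.272
G1 X56.387 Y104.582
M5
G00 X0.000 Y0.000

1 u = 1 mm; y_m = 177.660 − y.

[1] `<path>` cubic bezier, #ff8800→engrave S256 F2251: (64.807,153.720) → (100.711,158.414) → (162.417,151.947) → (206.819,132.108)

[2] `<polyline>` open polyline, #ff8800→engrave S256 F2251: (175.319,7.967) → (123.502,82.786) → (47.207,24.099)

[3] `<path>` regular polygon, #ff8800→engrave S256 F2251: (150.762,69.444) → (176.681,50.082) → (166.277,19.447) → (133.927,19.877) → (124.338,50.776) → (150.762,69.444) (closed)

[4] `<path>` closed polygon, #ff8800→engrave S256 F2251: (25.232,118.652) → (141.034,35.814) → (136.744,130.775) → (25.232,118.652) (closed)

[5] `<polyline>` open polyline, #ff8800→engrave S256 F2251: (119.591,120.106) → (131.715,69.551) → (215.549,122.366) → (224.683,121.483)

[6] `<path>` rectangle, #ff8800→engrave S256 F2251: (56.387,104.582) → (101.122,104.582) → (101.122,19.272) → (56.387,19.272) → (56.387,104.582) (closed)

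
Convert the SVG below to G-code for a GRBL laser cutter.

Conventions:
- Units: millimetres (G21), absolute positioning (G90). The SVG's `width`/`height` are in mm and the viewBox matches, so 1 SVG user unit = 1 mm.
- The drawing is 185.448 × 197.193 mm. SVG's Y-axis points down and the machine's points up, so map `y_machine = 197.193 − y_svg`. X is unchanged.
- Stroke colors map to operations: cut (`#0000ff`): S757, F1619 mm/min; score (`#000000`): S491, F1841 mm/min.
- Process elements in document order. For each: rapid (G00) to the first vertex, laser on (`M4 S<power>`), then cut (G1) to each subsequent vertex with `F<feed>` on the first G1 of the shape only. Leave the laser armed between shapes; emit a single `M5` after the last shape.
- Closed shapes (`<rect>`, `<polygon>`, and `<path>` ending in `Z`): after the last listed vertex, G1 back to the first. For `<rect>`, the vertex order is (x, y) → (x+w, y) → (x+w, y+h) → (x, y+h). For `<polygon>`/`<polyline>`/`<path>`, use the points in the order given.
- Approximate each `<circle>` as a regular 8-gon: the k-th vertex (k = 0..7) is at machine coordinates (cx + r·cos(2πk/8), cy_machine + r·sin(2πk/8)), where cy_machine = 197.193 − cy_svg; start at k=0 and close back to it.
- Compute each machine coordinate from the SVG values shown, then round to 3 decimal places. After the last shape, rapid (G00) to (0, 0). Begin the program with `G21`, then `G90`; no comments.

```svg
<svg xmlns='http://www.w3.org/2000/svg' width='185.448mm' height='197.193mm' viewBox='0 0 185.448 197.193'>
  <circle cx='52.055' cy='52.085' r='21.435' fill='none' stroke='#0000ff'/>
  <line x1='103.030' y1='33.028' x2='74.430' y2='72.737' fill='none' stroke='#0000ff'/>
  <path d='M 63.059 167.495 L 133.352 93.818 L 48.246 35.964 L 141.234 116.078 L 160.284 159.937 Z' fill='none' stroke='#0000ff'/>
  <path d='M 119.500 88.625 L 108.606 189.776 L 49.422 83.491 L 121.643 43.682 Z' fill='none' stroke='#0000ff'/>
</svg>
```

Since the viewBox matches the mm dimensions, user units are millimetres directly. The only transform is the Y-flip y_m = 197.193 − y_svg.

Shape 1 is a circle drawn with `<circle>`. Its stroke #0000ff means cut at S757, F1619. After flipping Y the toolpath is (73.490,145.108) → (67.212,160.265) → (52.055,166.543) → (36.898,160.265) → (30.620,145.108) → (36.898,129.951) → (52.055,123.673) → (67.212,129.951) → (73.490,145.108), returning to the start.

Shape 2 is a line segment drawn with `<line>`. Its stroke #0000ff means cut at S757, F1619. After flipping Y the toolpath is (103.030,164.165) → (74.430,124.456).

Shape 3 is a closed polygon drawn with `<path>`. Its stroke #0000ff means cut at S757, F1619. After flipping Y the toolpath is (63.059,29.698) → (133.352,103.375) → (48.246,161.229) → (141.234,81.115) → (160.284,37.256) → (63.059,29.698), returning to the start.

Shape 4 is a closed polygon drawn with `<path>`. Its stroke #0000ff means cut at S757, F1619. After flipping Y the toolpath is (119.500,108.568) → (108.606,7.417) → (49.422,113.702) → (121.643,153.511) → (119.500,108.568), returning to the start.

G21
G90
G00 X73.490 Y145.108
M4 S757
G1 X67.212 Y160.265 F1619
G1 X52.055 Y166.543
G1 X36.898 Y160.265
G1 X30.620 Y145.108
G1 X36.898 Y129.951
G1 X52.055 Y123.673
G1 X67.212 Y129.951
G1 X73.490 Y145.108
G00 X103.030 Y164.165
M4 S757
G1 X74.430 Y124.456 F1619
G00 X63.059 Y29.698
M4 S757
G1 X133.352 Y103.375 F1619
G1 X48.246 Y161.229
G1 X141.234 Y81.115
G1 X160.284 Y37.256
G1 X63.059 Y29.698
G00 X119.500 Y108.568
M4 S757
G1 X108.606 Y7.417 F1619
G1 X49.422 Y113.702
G1 X121.643 Y153.511
G1 X119.500 Y108.568
M5
G00 X0.000 Y0.000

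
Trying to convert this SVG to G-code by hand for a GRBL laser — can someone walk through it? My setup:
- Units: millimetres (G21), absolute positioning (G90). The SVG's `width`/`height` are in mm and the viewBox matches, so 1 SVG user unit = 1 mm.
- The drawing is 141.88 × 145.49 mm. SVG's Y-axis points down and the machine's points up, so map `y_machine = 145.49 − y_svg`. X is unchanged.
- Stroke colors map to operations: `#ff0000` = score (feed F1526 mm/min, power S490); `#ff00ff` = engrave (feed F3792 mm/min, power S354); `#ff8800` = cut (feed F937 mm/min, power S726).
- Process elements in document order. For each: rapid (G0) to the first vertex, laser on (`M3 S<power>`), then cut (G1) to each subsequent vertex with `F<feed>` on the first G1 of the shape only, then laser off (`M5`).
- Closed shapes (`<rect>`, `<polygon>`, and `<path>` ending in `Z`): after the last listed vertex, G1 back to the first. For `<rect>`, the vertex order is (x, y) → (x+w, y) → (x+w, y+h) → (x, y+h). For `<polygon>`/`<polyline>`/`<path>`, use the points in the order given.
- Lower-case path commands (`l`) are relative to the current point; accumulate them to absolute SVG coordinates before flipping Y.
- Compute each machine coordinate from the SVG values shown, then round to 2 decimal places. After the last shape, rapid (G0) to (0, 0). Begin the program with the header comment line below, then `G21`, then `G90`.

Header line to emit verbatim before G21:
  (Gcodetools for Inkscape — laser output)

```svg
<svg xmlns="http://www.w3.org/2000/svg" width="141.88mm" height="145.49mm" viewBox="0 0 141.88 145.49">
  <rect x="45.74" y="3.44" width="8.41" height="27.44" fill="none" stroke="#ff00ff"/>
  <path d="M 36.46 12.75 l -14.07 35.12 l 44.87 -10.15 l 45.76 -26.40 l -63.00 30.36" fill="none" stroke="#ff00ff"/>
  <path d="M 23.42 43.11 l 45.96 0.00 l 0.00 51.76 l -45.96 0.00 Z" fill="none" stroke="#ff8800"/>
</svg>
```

(Gcodetools for Inkscape — laser output)
G21
G90
G0 X45.74 Y142.05
M3 S354
G1 X54.15 Y142.05 F3792
G1 X54.15 Y114.61
G1 X45.74 Y114.61
G1 X45.74 Y142.05
M5
G0 X36.46 Y132.74
M3 S354
G1 X22.39 Y97.62 F3792
G1 X67.26 Y107.77
G1 X113.02 Y134.17
G1 X50.02 Y103.81
M5
G0 X23.42 Y102.38
M3 S726
G1 X69.38 Y102.38 F937
G1 X69.38 Y50.62
G1 X23.42 Y50.62
G1 X23.42 Y102.38
M5
G0 X0.00 Y0.00

Since the viewBox matches the mm dimensions, user units are millimetres directly. The only transform is the Y-flip y_m = 145.49 − y_svg.

Shape 1 is a rectangle drawn with `<rect>`. Its stroke #ff00ff means engrave at S354, F3792. After flipping Y the toolpath is (45.74,142.05) → (54.15,142.05) → (54.15,114.61) → (45.74,114.61) → (45.74,142.05), returning to the start.

Shape 2 is a open polyline drawn with `<path>`. Its stroke #ff00ff means engrave at S354, F3792. After flipping Y the toolpath is (36.46,132.74) → (22.39,97.62) → (67.26,107.77) → (113.02,134.17) → (50.02,103.81).

Shape 3 is a rectangle drawn with `<path>`. Its stroke #ff8800 means cut at S726, F937. After flipping Y the toolpath is (23.42,102.38) → (69.38,102.38) → (69.38,50.62) → (23.42,50.62) → (23.42,102.38), returning to the start.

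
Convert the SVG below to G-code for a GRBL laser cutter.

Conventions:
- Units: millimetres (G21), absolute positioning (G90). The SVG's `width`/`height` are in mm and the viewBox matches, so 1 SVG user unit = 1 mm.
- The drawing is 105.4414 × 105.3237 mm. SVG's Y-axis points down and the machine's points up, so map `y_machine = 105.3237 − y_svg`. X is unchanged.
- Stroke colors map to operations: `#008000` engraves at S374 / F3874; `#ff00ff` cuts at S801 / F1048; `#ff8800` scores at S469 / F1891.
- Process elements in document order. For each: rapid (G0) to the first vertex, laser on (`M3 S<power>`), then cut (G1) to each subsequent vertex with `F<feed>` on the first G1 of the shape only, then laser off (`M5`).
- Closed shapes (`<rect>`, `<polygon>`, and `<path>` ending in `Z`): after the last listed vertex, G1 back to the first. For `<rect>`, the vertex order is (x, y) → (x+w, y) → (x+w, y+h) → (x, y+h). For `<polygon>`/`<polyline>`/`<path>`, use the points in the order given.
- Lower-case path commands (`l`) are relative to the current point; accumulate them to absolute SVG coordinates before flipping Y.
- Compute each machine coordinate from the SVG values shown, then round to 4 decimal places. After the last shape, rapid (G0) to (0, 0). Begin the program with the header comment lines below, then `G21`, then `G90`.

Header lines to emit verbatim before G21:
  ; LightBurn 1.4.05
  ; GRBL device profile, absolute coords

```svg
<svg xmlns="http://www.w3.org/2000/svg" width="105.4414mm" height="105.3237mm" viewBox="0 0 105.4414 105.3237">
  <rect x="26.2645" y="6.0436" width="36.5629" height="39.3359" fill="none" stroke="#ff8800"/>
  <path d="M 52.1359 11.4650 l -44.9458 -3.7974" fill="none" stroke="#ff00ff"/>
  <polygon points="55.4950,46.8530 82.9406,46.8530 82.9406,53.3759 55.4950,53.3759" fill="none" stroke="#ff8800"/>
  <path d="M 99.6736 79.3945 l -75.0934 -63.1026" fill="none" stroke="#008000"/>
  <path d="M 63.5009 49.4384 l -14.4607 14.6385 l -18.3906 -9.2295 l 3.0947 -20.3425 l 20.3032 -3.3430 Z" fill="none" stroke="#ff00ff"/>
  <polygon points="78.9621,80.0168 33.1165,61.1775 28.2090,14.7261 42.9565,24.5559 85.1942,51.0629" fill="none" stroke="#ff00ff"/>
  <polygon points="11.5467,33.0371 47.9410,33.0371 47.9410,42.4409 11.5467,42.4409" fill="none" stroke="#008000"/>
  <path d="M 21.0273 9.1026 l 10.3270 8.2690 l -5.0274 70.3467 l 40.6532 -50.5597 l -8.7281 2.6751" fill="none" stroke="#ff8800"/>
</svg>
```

Since the viewBox matches the mm dimensions, user units are millimetres directly. The only transform is the Y-flip y_m = 105.3237 − y_svg.

Shape 1 is a rectangle drawn with `<rect>`. Its stroke #ff8800 means score at S469, F1891. After flipping Y the toolpath is (26.2645,99.2801) → (62.8274,99.2801) → (62.8274,59.9442) → (26.2645,59.9442) → (26.2645,99.2801), returning to the start.

Shape 2 is a line segment drawn with `<path>`. Its stroke #ff00ff means cut at S801, F1048. After flipping Y the toolpath is (52.1359,93.8587) → (7.1901,97.6561).

Shape 3 is a rectangle drawn with `<polygon>`. Its stroke #ff8800 means score at S469, F1891. After flipping Y the toolpath is (55.4950,58.4707) → (82.9406,58.4707) → (82.9406,51.9478) → (55.4950,51.9478) → (55.4950,58.4707), returning to the start.

Shape 4 is a line segment drawn with `<path>`. Its stroke #008000 means engrave at S374, F3874. After flipping Y the toolpath is (99.6736,25.9292) → (24.5802,89.0318).

Shape 5 is a regular polygon drawn with `<path>`. Its stroke #ff00ff means cut at S801, F1048. After flipping Y the toolpath is (63.5009,55.8853) → (49.0402,41.2468) → (30.6496,50.4763) → (33.7443,70.8188) → (54.0475,74.1618) → (63.5009,55.8853), returning to the start.

Shape 6 is a closed polygon drawn with `<polygon>`. Its stroke #ff00ff means cut at S801, F1048. After flipping Y the toolpath is (78.9621,25.3069) → (33.1165,44.1462) → (28.2090,90.5976) → (42.9565,80.7678) → (85.1942,54.2608) → (78.9621,25.3069), returning to the start.

Shape 7 is a rectangle drawn with `<polygon>`. Its stroke #008000 means engrave at S374, F3874. After flipping Y the toolpath is (11.5467,72.2866) → (47.9410,72.2866) → (47.9410,62.8828) → (11.5467,62.8828) → (11.5467,72.2866), returning to the start.

Shape 8 is a open polyline drawn with `<path>`. Its stroke #ff8800 means score at S469, F1891. After flipping Y the toolpath is (21.0273,96.2211) → (31.3543,87.9521) → (26.3269,17.6054) → (66.9801,68.1651) → (58.2520,65.4900).

; LightBurn 1.4.05
; GRBL device profile, absolute coords
G21
G90
G0 X26.2645 Y99.2801
M3 S469
G1 X62.8274 Y99.2801 F1891
G1 X62.8274 Y59.9442
G1 X26.2645 Y59.9442
G1 X26.2645 Y99.2801
M5
G0 X52.1359 Y93.8587
M3 S801
G1 X7.1901 Y97.6561 F1048
M5
G0 X55.4950 Y58.4707
M3 S469
G1 X82.9406 Y58.4707 F1891
G1 X82.9406 Y51.9478
G1 X55.4950 Y51.9478
G1 X55.4950 Y58.4707
M5
G0 X99.6736 Y25.9292
M3 S374
G1 X24.5802 Y89.0318 F3874
M5
G0 X63.5009 Y55.8853
M3 S801
G1 X49.0402 Y41.2468 F1048
G1 X30.6496 Y50.4763
G1 X33.7443 Y70.8188
G1 X54.0475 Y74.1618
G1 X63.5009 Y55.8853
M5
G0 X78.9621 Y25.3069
M3 S801
G1 X33.1165 Y44.1462 F1048
G1 X28.2090 Y90.5976
G1 X42.9565 Y80.7678
G1 X85.1942 Y54.2608
G1 X78.9621 Y25.3069
M5
G0 X11.5467 Y72.2866
M3 S374
G1 X47.9410 Y72.2866 F3874
G1 X47.9410 Y62.8828
G1 X11.5467 Y62.8828
G1 X11.5467 Y72.2866
M5
G0 X21.0273 Y96.2211
M3 S469
G1 X31.3543 Y87.9521 F1891
G1 X26.3269 Y17.6054
G1 X66.9801 Y68.1651
G1 X58.2520 Y65.4900
M5
G0 X0.0000 Y0.0000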